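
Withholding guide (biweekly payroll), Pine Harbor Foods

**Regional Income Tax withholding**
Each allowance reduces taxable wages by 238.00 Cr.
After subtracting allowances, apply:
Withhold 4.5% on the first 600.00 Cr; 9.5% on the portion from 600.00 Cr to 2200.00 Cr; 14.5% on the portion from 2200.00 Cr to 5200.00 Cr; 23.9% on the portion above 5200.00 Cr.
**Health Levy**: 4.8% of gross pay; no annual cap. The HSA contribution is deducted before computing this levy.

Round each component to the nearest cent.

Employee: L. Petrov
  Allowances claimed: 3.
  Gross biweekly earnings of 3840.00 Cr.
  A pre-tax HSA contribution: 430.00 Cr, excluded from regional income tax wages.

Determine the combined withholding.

414.60 Cr

Regional Income Tax: taxable = 3840.00 Cr − 430.00 Cr − 3×238.00 Cr = 2696.00 Cr
  179.00 Cr + 14.5% × (2696.00 Cr − 2200.00 Cr) = 179.00 Cr + 14.5% × 496.00 Cr = 250.92 Cr
Health Levy: 4.8% × 3410.00 Cr = 163.68 Cr
Total: 250.92 Cr + 163.68 Cr = 414.60 Cr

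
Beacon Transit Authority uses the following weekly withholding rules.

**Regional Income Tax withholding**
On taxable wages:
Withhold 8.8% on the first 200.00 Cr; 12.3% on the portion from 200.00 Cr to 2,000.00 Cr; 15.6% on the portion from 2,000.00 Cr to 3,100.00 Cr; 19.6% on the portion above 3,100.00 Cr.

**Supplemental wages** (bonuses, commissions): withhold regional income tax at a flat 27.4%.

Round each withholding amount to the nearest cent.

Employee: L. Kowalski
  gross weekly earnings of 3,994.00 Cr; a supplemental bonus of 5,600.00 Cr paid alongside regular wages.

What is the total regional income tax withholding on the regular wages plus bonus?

Regional Income Tax: taxable = 3,994.00 Cr
  410.60 Cr + 19.6% × (3,994.00 Cr − 3,100.00 Cr) = 410.60 Cr + 19.6% × 894.00 Cr = 585.82 Cr
Supplemental (27.4% flat on bonus): 27.4% × 5,600.00 Cr = 1,534.40 Cr
Total regional income tax: 585.82 Cr + 1,534.40 Cr = 2,120.22 Cr

2,120.22 Cr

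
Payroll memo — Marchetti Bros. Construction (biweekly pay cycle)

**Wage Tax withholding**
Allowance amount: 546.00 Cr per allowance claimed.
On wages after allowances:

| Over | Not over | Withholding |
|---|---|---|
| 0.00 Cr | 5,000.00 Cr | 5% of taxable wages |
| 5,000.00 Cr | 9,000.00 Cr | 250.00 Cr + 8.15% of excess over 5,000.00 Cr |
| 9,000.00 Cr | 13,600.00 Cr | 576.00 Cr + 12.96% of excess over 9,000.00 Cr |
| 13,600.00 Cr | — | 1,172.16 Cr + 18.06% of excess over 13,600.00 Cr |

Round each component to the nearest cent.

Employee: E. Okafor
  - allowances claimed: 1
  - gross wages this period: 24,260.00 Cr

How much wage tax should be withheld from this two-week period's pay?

Wage Tax: taxable = 24,260.00 Cr − 1×546.00 Cr = 23,714.00 Cr
  1,172.16 Cr + 18.06% × (23,714.00 Cr − 13,600.00 Cr) = 1,172.16 Cr + 18.06% × 10,114.00 Cr = 2,998.75 Cr

2,998.75 Cr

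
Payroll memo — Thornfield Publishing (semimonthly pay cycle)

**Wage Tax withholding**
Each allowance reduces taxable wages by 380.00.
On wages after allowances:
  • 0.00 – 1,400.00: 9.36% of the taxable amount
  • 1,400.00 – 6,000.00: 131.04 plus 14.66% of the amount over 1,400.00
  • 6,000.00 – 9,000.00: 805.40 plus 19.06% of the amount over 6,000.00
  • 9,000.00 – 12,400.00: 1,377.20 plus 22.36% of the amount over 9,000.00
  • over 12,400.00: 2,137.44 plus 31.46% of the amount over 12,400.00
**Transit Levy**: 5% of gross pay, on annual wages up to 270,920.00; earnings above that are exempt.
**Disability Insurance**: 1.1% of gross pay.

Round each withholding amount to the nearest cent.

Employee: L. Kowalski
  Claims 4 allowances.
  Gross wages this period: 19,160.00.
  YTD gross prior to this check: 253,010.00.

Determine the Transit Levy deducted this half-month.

895.50

Transit Levy: cap 270,920.00 − YTD 253,010.00 = 17,910.00 subject; 5% × 17,910.00 = 895.50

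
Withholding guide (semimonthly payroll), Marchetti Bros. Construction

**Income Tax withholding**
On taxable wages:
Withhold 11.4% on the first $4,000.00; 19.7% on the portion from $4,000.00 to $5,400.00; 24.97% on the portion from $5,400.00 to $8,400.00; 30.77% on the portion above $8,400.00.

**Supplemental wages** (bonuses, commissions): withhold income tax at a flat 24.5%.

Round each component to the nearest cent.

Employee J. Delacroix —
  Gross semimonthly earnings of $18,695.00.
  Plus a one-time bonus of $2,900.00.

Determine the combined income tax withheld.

Income Tax: taxable = $18,695.00
  $1,480.90 + 30.77% × ($18,695.00 − $8,400.00) = $1,480.90 + 30.77% × $10,295.00 = $4,648.67
Supplemental (24.5% flat on bonus): 24.5% × $2,900.00 = $710.50
Total income tax: $4,648.67 + $710.50 = $5,359.17

$5,359.17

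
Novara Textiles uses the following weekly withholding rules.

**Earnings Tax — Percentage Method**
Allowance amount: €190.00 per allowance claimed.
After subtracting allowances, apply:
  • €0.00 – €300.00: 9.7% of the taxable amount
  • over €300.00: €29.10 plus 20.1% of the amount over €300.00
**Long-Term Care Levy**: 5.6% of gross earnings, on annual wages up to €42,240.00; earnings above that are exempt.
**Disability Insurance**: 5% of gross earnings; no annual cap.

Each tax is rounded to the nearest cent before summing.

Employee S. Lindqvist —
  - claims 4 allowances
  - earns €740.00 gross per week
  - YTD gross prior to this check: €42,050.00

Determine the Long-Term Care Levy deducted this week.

Long-Term Care Levy: cap €42,240.00 − YTD €42,050.00 = €190.00 subject; 5.6% × €190.00 = €10.64

€10.64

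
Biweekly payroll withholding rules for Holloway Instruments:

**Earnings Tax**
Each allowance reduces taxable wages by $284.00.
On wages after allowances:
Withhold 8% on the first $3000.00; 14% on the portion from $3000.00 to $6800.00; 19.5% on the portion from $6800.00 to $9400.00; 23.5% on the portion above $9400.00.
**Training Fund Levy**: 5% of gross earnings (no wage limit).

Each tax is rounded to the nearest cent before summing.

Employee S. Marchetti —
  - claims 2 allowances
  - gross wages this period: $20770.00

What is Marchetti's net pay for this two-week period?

Earnings Tax: taxable = $20770.00 − 2×$284.00 = $20202.00
  $1279.00 + 23.5% × ($20202.00 − $9400.00) = $1279.00 + 23.5% × $10802.00 = $3817.47
Training Fund Levy: 5% × $20770.00 = $1038.50
Total withheld: $3817.47 + $1038.50 = $4855.97
Net pay: $20770.00 − $4855.97 = $15914.03

$15914.03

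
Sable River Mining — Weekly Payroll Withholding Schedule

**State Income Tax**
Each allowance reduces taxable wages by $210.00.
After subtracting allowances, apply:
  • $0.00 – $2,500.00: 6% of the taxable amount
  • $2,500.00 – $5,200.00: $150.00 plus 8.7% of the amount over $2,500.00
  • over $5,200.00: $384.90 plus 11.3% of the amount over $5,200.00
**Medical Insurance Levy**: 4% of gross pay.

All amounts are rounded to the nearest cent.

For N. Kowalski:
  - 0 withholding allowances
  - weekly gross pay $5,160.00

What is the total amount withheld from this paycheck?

State Income Tax: taxable = $5,160.00
  $150.00 + 8.7% × ($5,160.00 − $2,500.00) = $150.00 + 8.7% × $2,660.00 = $381.42
Medical Insurance Levy: 4% × $5,160.00 = $206.40
Total: $381.42 + $206.40 = $587.82

$587.82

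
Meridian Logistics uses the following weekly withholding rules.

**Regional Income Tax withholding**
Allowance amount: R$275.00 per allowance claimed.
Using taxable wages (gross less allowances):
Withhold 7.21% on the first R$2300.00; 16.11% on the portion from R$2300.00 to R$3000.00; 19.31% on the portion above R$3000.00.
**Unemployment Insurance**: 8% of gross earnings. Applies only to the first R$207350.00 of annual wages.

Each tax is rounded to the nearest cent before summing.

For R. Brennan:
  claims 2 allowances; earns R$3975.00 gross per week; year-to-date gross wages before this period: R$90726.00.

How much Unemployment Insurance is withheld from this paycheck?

R$318.00

Unemployment Insurance: 8% × R$3975.00 = R$318.00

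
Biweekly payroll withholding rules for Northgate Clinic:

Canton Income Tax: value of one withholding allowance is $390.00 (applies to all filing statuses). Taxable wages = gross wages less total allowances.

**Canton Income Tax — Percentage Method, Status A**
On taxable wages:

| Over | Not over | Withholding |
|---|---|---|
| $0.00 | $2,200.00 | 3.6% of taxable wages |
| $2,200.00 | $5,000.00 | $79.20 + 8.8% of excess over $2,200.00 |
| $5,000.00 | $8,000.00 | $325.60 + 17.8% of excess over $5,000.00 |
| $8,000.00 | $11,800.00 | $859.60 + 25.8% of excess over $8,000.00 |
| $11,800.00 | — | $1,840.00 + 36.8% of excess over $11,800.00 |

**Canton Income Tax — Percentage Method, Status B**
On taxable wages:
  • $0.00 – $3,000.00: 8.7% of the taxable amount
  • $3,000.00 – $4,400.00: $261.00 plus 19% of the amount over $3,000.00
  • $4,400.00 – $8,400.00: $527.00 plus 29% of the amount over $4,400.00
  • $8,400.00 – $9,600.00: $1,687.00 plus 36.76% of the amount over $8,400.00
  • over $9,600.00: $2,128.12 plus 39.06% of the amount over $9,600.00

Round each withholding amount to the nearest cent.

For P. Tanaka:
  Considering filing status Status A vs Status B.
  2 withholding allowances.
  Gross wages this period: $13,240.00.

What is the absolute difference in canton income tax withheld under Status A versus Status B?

Canton Income Tax (Status A): taxable = $13,240.00 − 2×$390.00 = $12,460.00
  $1,840.00 + 36.8% × ($12,460.00 − $11,800.00) = $1,840.00 + 36.8% × $660.00 = $2,082.88
Canton Income Tax (Status B): taxable = $13,240.00 − 2×$390.00 = $12,460.00
  $2,128.12 + 39.06% × ($12,460.00 − $9,600.00) = $2,128.12 + 39.06% × $2,860.00 = $3,245.24
Difference: |$2,082.88 − $3,245.24| = $1,162.36 (higher under Status B)

$1,162.36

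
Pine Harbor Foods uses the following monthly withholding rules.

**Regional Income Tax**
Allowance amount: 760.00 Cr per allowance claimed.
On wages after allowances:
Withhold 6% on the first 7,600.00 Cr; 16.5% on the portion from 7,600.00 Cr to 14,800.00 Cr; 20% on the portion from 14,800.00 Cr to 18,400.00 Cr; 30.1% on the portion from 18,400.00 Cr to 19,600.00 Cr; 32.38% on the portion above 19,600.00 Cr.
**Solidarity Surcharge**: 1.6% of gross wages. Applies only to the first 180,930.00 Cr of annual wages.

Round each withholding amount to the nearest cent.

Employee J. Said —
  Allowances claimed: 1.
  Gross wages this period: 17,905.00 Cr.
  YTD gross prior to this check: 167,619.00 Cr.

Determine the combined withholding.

Regional Income Tax: taxable = 17,905.00 Cr − 1×760.00 Cr = 17,145.00 Cr
  1,644.00 Cr + 20% × (17,145.00 Cr − 14,800.00 Cr) = 1,644.00 Cr + 20% × 2,345.00 Cr = 2,113.00 Cr
Solidarity Surcharge: cap 180,930.00 Cr − YTD 167,619.00 Cr = 13,311.00 Cr subject; 1.6% × 13,311.00 Cr = 212.98 Cr
Total: 2,113.00 Cr + 212.98 Cr = 2,325.98 Cr

2,325.98 Cr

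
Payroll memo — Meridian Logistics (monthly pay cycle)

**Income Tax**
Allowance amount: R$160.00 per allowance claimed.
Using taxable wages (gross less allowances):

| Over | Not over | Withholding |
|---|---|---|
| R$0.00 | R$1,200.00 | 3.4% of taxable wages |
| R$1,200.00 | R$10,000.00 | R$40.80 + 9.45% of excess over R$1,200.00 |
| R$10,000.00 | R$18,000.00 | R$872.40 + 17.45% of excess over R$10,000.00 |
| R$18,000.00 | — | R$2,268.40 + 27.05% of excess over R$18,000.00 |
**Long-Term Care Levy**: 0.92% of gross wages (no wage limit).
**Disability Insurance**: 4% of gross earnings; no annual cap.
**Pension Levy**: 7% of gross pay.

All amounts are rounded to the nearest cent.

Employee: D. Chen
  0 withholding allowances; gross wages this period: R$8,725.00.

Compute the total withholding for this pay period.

Income Tax: taxable = R$8,725.00
  R$40.80 + 9.45% × (R$8,725.00 − R$1,200.00) = R$40.80 + 9.45% × R$7,525.00 = R$751.91
Long-Term Care Levy: 0.92% × R$8,725.00 = R$80.27
Disability Insurance: 4% × R$8,725.00 = R$349.00
Pension Levy: 7% × R$8,725.00 = R$610.75
Total: R$751.91 + R$80.27 + R$349.00 + R$610.75 = R$1,791.93

R$1,791.93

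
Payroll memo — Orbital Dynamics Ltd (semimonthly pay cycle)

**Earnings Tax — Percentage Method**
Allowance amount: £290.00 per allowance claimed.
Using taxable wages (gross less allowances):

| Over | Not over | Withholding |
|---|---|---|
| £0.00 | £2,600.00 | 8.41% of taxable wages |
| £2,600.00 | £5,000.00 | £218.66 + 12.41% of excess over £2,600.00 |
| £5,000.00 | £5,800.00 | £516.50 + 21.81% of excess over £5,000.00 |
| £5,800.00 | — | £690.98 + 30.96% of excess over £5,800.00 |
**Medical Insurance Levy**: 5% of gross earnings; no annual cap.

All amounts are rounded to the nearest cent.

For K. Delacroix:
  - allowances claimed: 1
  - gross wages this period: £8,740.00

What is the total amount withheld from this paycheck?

Earnings Tax: taxable = £8,740.00 − 1×£290.00 = £8,450.00
  £690.98 + 30.96% × (£8,450.00 − £5,800.00) = £690.98 + 30.96% × £2,650.00 = £1,511.42
Medical Insurance Levy: 5% × £8,740.00 = £437.00
Total: £1,511.42 + £437.00 = £1,948.42

£1,948.42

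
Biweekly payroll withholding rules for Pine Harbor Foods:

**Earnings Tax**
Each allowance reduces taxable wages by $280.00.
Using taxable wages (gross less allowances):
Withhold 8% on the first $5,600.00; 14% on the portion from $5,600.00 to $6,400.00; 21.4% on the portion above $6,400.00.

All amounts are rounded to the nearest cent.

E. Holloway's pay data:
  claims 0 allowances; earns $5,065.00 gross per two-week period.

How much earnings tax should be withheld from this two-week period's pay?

Earnings Tax: taxable = $5,065.00
  8% × $5,065.00 = $405.20

$405.20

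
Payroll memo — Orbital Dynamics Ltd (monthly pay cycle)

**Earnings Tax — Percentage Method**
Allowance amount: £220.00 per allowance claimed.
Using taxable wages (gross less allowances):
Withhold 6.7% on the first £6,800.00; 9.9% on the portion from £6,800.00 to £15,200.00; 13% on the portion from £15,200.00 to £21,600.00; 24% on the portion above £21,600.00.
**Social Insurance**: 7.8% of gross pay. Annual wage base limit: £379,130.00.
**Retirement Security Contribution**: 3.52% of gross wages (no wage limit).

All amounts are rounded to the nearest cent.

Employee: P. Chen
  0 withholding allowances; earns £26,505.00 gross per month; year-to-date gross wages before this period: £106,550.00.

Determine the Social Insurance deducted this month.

£2,067.39

Social Insurance: 7.8% × £26,505.00 = £2,067.39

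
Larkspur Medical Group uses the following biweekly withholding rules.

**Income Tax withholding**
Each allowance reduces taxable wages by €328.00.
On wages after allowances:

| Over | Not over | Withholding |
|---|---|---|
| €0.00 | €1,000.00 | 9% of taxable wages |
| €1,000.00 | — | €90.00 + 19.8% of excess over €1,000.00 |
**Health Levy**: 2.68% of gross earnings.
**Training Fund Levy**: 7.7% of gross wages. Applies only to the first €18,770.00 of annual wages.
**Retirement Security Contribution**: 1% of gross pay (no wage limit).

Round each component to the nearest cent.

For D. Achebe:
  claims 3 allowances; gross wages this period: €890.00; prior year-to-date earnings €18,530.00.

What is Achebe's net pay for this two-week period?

Income Tax: taxable = €890.00 − 3×€328.00 = €-94.00
  Taxable ≤ 0 → €0.00
Health Levy: 2.68% × €890.00 = €23.85
Training Fund Levy: cap €18,770.00 − YTD €18,530.00 = €240.00 subject; 7.7% × €240.00 = €18.48
Retirement Security Contribution: 1% × €890.00 = €8.90
Total withheld: €0.00 + €23.85 + €18.48 + €8.90 = €51.23
Net pay: €890.00 − €51.23 = €838.77

€838.77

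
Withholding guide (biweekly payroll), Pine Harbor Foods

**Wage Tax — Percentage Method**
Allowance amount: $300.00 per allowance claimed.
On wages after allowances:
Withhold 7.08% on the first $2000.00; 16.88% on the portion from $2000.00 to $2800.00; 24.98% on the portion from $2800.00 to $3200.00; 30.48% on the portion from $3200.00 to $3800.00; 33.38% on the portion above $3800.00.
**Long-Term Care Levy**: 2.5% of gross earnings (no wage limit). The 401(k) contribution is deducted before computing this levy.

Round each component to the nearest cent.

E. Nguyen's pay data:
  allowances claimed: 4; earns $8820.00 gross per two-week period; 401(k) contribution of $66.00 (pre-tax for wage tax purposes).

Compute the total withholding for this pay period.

$2031.38

Wage Tax: taxable = $8820.00 − $66.00 − 4×$300.00 = $7554.00
  $559.44 + 33.38% × ($7554.00 − $3800.00) = $559.44 + 33.38% × $3754.00 = $1812.53
Long-Term Care Levy: 2.5% × $8754.00 = $218.85
Total: $1812.53 + $218.85 = $2031.38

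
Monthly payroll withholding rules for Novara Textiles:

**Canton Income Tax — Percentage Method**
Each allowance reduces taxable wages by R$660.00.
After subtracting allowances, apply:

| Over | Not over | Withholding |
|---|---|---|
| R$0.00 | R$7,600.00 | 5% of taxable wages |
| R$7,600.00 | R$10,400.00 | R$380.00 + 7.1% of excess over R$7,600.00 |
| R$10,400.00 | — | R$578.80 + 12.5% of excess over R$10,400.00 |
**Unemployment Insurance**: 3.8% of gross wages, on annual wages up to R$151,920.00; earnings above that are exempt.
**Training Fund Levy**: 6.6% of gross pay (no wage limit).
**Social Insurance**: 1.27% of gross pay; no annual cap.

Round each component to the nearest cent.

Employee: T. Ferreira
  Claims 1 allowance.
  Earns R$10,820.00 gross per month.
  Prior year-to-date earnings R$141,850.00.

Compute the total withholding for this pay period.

R$1,795.95

Canton Income Tax: taxable = R$10,820.00 − 1×R$660.00 = R$10,160.00
  R$380.00 + 7.1% × (R$10,160.00 − R$7,600.00) = R$380.00 + 7.1% × R$2,560.00 = R$561.76
Unemployment Insurance: cap R$151,920.00 − YTD R$141,850.00 = R$10,070.00 subject; 3.8% × R$10,070.00 = R$382.66
Training Fund Levy: 6.6% × R$10,820.00 = R$714.12
Social Insurance: 1.27% × R$10,820.00 = R$137.41
Total: R$561.76 + R$382.66 + R$714.12 + R$137.41 = R$1,795.95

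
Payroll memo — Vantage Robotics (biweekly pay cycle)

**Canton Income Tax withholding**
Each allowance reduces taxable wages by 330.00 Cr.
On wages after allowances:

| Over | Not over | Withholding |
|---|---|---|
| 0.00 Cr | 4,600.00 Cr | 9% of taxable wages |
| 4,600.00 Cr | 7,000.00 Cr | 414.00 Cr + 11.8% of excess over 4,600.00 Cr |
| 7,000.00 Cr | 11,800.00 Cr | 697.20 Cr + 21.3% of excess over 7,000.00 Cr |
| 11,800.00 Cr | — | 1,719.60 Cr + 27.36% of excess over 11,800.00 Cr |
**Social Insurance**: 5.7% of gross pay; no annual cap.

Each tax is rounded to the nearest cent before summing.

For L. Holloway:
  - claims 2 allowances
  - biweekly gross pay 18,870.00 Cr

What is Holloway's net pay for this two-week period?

Canton Income Tax: taxable = 18,870.00 Cr − 2×330.00 Cr = 18,210.00 Cr
  1,719.60 Cr + 27.36% × (18,210.00 Cr − 11,800.00 Cr) = 1,719.60 Cr + 27.36% × 6,410.00 Cr = 3,473.38 Cr
Social Insurance: 5.7% × 18,870.00 Cr = 1,075.59 Cr
Total withheld: 3,473.38 Cr + 1,075.59 Cr = 4,548.97 Cr
Net pay: 18,870.00 Cr − 4,548.97 Cr = 14,321.03 Cr

14,321.03 Cr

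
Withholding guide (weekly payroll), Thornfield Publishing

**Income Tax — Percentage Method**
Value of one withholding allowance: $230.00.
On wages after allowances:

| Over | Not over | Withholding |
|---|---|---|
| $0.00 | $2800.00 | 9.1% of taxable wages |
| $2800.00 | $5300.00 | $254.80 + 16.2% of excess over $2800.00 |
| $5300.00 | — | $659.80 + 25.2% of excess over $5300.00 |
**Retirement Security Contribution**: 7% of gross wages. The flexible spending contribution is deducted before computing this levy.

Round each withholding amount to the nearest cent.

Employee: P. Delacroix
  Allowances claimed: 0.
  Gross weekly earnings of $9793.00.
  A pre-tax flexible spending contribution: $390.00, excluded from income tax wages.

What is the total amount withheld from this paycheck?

$2351.97

Income Tax: taxable = $9793.00 − $390.00 = $9403.00
  $659.80 + 25.2% × ($9403.00 − $5300.00) = $659.80 + 25.2% × $4103.00 = $1693.76
Retirement Security Contribution: 7% × $9403.00 = $658.21
Total: $1693.76 + $658.21 = $2351.97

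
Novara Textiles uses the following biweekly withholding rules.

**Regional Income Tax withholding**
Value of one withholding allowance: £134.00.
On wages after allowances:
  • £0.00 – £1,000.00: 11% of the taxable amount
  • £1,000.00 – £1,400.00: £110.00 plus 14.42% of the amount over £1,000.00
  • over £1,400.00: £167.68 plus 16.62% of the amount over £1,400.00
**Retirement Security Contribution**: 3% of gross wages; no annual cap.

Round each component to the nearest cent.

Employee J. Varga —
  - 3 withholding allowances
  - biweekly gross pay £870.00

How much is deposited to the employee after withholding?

£792.42

Regional Income Tax: taxable = £870.00 − 3×£134.00 = £468.00
  11% × £468.00 = £51.48
Retirement Security Contribution: 3% × £870.00 = £26.10
Total withheld: £51.48 + £26.10 = £77.58
Net pay: £870.00 − £77.58 = £792.42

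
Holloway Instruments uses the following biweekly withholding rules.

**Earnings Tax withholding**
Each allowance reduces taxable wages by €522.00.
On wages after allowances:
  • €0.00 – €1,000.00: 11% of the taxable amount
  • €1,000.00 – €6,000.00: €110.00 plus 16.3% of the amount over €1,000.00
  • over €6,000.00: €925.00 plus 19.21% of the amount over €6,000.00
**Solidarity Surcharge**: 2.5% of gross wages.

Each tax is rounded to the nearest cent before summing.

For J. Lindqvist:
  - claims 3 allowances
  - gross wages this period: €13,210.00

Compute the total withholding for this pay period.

€2,339.46

Earnings Tax: taxable = €13,210.00 − 3×€522.00 = €11,644.00
  €925.00 + 19.21% × (€11,644.00 − €6,000.00) = €925.00 + 19.21% × €5,644.00 = €2,009.21
Solidarity Surcharge: 2.5% × €13,210.00 = €330.25
Total: €2,009.21 + €330.25 = €2,339.46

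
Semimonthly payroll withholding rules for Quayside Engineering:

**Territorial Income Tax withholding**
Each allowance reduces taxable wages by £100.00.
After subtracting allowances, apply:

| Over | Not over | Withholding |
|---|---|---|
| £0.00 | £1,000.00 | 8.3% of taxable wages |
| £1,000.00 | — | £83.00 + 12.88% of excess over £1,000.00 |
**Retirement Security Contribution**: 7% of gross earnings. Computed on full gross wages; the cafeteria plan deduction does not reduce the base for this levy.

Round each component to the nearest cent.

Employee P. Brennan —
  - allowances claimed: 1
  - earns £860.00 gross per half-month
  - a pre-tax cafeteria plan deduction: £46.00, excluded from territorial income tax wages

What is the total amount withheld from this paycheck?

Territorial Income Tax: taxable = £860.00 − £46.00 − 1×£100.00 = £714.00
  8.3% × £714.00 = £59.26
Retirement Security Contribution: 7% × £860.00 = £60.20
Total: £59.26 + £60.20 = £119.46

£119.46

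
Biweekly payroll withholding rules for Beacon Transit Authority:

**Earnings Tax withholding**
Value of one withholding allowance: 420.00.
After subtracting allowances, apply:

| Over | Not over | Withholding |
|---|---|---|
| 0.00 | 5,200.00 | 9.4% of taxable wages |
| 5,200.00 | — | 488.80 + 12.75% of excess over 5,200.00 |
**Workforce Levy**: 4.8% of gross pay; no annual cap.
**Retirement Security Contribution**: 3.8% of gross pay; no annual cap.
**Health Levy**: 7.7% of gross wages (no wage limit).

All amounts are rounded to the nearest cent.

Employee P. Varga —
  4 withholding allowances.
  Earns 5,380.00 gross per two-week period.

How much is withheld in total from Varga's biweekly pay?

Earnings Tax: taxable = 5,380.00 − 4×420.00 = 3,700.00
  9.4% × 3,700.00 = 347.80
Workforce Levy: 4.8% × 5,380.00 = 258.24
Retirement Security Contribution: 3.8% × 5,380.00 = 204.44
Health Levy: 7.7% × 5,380.00 = 414.26
Total: 347.80 + 258.24 + 204.44 + 414.26 = 1,224.74

1,224.74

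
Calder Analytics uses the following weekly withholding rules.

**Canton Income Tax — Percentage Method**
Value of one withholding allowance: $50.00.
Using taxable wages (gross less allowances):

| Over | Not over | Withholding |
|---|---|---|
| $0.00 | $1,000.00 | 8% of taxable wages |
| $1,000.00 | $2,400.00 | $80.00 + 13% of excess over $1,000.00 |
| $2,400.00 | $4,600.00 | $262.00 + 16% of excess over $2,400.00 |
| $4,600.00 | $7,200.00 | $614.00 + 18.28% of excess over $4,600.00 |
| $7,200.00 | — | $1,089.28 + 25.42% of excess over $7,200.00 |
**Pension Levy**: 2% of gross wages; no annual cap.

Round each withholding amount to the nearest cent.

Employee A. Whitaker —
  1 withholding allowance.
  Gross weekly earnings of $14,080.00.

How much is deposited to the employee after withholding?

Canton Income Tax: taxable = $14,080.00 − 1×$50.00 = $14,030.00
  $1,089.28 + 25.42% × ($14,030.00 − $7,200.00) = $1,089.28 + 25.42% × $6,830.00 = $2,825.47
Pension Levy: 2% × $14,080.00 = $281.60
Total withheld: $2,825.47 + $281.60 = $3,107.07
Net pay: $14,080.00 − $3,107.07 = $10,972.93

$10,972.93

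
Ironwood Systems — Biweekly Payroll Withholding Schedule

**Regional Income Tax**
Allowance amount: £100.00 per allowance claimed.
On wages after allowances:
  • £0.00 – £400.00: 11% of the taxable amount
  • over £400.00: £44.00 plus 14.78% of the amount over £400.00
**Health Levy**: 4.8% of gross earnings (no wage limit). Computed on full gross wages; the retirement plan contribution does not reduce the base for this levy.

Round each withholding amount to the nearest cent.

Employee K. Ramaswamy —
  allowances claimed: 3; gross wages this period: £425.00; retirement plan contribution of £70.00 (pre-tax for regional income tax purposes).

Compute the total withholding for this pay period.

Regional Income Tax: taxable = £425.00 − £70.00 − 3×£100.00 = £55.00
  11% × £55.00 = £6.05
Health Levy: 4.8% × £425.00 = £20.40
Total: £6.05 + £20.40 = £26.45

£26.45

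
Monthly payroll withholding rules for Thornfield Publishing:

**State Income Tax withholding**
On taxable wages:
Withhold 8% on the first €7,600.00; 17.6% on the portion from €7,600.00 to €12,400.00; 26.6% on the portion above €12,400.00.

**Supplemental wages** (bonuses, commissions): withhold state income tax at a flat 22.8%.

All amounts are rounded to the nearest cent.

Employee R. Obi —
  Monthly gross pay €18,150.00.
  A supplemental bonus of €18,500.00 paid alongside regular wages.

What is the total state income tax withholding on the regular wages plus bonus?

State Income Tax: taxable = €18,150.00
  €1,452.80 + 26.6% × (€18,150.00 − €12,400.00) = €1,452.80 + 26.6% × €5,750.00 = €2,982.30
Supplemental (22.8% flat on bonus): 22.8% × €18,500.00 = €4,218.00
Total state income tax: €2,982.30 + €4,218.00 = €7,200.30

€7,200.30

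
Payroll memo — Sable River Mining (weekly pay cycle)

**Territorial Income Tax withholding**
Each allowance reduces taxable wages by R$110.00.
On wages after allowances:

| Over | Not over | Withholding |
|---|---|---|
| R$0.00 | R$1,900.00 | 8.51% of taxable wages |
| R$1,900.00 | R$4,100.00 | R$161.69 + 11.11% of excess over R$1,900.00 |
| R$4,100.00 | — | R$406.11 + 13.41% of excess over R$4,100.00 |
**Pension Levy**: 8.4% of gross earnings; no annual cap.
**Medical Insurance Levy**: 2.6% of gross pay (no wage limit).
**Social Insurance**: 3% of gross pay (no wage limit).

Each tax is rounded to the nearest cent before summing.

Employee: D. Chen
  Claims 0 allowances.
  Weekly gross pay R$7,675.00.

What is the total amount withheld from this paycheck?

R$1,960.02

Territorial Income Tax: taxable = R$7,675.00
  R$406.11 + 13.41% × (R$7,675.00 − R$4,100.00) = R$406.11 + 13.41% × R$3,575.00 = R$885.52
Pension Levy: 8.4% × R$7,675.00 = R$644.70
Medical Insurance Levy: 2.6% × R$7,675.00 = R$199.55
Social Insurance: 3% × R$7,675.00 = R$230.25
Total: R$885.52 + R$644.70 + R$199.55 + R$230.25 = R$1,960.02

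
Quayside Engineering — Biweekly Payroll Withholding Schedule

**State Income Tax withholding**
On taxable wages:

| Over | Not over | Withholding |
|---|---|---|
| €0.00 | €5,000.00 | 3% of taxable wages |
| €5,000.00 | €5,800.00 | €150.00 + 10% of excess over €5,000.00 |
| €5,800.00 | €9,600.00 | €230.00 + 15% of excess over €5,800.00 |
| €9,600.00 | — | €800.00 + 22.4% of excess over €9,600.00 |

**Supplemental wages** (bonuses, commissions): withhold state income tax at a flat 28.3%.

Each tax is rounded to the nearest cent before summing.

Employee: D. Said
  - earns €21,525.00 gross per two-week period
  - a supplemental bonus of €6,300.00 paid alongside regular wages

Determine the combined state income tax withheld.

State Income Tax: taxable = €21,525.00
  €800.00 + 22.4% × (€21,525.00 − €9,600.00) = €800.00 + 22.4% × €11,925.00 = €3,471.20
Supplemental (28.3% flat on bonus): 28.3% × €6,300.00 = €1,782.90
Total state income tax: €3,471.20 + €1,782.90 = €5,254.10

€5,254.10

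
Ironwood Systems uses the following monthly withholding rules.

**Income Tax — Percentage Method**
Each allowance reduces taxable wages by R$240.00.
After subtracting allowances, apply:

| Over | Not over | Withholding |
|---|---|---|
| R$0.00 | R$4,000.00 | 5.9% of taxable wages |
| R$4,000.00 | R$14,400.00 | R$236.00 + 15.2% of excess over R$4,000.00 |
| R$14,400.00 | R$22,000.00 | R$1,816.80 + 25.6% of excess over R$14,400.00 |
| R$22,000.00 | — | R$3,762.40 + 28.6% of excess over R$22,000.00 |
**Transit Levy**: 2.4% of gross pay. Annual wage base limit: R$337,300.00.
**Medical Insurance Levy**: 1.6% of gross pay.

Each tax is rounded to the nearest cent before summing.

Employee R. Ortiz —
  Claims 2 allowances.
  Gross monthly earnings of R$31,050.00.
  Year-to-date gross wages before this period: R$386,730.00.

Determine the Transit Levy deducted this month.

R$0.00

Transit Levy: YTD R$386,730.00 ≥ cap R$337,300.00 → R$0.00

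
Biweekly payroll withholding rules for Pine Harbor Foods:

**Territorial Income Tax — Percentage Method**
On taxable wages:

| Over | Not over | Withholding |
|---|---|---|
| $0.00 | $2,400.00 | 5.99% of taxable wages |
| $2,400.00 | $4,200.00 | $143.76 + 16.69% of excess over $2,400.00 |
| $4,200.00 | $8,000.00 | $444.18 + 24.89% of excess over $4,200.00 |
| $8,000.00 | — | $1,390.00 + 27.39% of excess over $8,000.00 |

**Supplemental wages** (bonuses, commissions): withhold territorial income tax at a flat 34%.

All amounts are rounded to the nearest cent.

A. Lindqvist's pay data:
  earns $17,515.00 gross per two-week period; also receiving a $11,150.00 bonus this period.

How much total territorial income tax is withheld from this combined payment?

Territorial Income Tax: taxable = $17,515.00
  $1,390.00 + 27.39% × ($17,515.00 − $8,000.00) = $1,390.00 + 27.39% × $9,515.00 = $3,996.16
Supplemental (34% flat on bonus): 34% × $11,150.00 = $3,791.00
Total territorial income tax: $3,996.16 + $3,791.00 = $7,787.16

$7,787.16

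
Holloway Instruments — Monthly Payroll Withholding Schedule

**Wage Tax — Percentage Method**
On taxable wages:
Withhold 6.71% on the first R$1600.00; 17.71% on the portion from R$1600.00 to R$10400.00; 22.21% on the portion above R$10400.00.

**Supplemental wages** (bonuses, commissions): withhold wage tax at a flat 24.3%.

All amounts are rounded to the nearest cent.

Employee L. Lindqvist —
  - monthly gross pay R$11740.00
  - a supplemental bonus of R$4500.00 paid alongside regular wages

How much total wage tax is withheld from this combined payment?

R$3056.95

Wage Tax: taxable = R$11740.00
  R$1665.84 + 22.21% × (R$11740.00 − R$10400.00) = R$1665.84 + 22.21% × R$1340.00 = R$1963.45
Supplemental (24.3% flat on bonus): 24.3% × R$4500.00 = R$1093.50
Total wage tax: R$1963.45 + R$1093.50 = R$3056.95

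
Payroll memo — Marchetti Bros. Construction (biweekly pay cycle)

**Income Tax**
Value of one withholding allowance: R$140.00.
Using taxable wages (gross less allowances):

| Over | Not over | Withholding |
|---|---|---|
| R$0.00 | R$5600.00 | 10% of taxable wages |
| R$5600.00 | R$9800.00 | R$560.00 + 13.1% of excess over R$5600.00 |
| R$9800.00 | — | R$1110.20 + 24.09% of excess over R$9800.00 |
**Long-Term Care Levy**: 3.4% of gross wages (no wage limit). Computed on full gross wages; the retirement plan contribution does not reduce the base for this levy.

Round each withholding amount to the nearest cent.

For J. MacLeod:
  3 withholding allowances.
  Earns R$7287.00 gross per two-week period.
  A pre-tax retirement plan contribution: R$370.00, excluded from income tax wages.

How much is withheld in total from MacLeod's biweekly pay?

R$925.27

Income Tax: taxable = R$7287.00 − R$370.00 − 3×R$140.00 = R$6497.00
  R$560.00 + 13.1% × (R$6497.00 − R$5600.00) = R$560.00 + 13.1% × R$897.00 = R$677.51
Long-Term Care Levy: 3.4% × R$7287.00 = R$247.76
Total: R$677.51 + R$247.76 = R$925.27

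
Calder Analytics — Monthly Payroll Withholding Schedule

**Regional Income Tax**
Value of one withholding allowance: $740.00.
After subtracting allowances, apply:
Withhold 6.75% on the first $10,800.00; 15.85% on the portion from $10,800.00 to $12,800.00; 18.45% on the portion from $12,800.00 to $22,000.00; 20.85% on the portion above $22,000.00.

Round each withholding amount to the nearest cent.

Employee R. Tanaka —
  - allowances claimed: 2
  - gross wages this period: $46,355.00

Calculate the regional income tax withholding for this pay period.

Regional Income Tax: taxable = $46,355.00 − 2×$740.00 = $44,875.00
  $2,743.40 + 20.85% × ($44,875.00 − $22,000.00) = $2,743.40 + 20.85% × $22,875.00 = $7,512.84

$7,512.84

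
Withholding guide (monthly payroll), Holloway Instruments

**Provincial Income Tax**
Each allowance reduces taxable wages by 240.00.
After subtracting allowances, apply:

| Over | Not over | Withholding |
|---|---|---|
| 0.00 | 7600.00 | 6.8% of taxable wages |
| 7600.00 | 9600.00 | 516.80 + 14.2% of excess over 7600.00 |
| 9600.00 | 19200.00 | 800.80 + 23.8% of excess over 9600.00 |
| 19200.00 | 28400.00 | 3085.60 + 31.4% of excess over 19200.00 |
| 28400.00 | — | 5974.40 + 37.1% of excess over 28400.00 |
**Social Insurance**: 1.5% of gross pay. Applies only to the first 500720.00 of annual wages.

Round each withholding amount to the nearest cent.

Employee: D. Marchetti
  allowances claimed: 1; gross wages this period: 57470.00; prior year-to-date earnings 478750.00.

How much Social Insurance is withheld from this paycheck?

329.55

Social Insurance: cap 500720.00 − YTD 478750.00 = 21970.00 subject; 1.5% × 21970.00 = 329.55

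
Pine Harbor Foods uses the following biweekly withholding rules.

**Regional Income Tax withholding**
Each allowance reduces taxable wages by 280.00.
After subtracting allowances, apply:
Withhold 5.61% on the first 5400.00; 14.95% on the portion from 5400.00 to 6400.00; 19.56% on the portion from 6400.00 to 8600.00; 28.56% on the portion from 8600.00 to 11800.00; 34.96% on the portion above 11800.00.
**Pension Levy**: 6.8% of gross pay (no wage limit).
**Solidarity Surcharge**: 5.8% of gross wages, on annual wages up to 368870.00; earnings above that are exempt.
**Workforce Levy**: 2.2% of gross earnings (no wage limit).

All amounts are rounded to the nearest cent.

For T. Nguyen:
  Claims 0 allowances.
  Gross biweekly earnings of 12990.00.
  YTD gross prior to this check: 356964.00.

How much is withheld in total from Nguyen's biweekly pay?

Regional Income Tax: taxable = 12990.00
  1796.68 + 34.96% × (12990.00 − 11800.00) = 1796.68 + 34.96% × 1190.00 = 2212.70
Pension Levy: 6.8% × 12990.00 = 883.32
Solidarity Surcharge: cap 368870.00 − YTD 356964.00 = 11906.00 subject; 5.8% × 11906.00 = 690.55
Workforce Levy: 2.2% × 12990.00 = 285.78
Total: 2212.70 + 883.32 + 690.55 + 285.78 = 4072.35

4072.35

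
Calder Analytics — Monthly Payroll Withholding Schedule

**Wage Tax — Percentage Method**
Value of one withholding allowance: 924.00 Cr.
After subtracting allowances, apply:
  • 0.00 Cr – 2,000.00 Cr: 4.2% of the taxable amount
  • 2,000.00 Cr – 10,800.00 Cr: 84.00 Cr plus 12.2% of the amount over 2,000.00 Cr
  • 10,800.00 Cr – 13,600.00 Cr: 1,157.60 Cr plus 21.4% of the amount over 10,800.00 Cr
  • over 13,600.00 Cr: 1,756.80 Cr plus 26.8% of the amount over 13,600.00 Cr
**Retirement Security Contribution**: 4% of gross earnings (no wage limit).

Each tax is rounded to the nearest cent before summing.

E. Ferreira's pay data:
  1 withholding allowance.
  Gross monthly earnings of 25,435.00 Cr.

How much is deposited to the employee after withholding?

19,736.65 Cr

Wage Tax: taxable = 25,435.00 Cr − 1×924.00 Cr = 24,511.00 Cr
  1,756.80 Cr + 26.8% × (24,511.00 Cr − 13,600.00 Cr) = 1,756.80 Cr + 26.8% × 10,911.00 Cr = 4,680.95 Cr
Retirement Security Contribution: 4% × 25,435.00 Cr = 1,017.40 Cr
Total withheld: 4,680.95 Cr + 1,017.40 Cr = 5,698.35 Cr
Net pay: 25,435.00 Cr − 5,698.35 Cr = 19,736.65 Cr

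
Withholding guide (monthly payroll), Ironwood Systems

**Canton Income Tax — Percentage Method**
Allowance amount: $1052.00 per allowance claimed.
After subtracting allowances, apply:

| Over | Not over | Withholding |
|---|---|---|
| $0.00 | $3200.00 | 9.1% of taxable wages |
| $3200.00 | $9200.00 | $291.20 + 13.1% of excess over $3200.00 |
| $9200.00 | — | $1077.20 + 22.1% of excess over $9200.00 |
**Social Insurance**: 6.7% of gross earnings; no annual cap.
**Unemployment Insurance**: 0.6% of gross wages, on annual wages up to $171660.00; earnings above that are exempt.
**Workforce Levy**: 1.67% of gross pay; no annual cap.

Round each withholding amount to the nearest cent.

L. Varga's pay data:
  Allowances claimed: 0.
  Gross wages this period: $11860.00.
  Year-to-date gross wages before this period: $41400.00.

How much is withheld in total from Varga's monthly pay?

$2728.90

Canton Income Tax: taxable = $11860.00
  $1077.20 + 22.1% × ($11860.00 − $9200.00) = $1077.20 + 22.1% × $2660.00 = $1665.06
Social Insurance: 6.7% × $11860.00 = $794.62
Unemployment Insurance: 0.6% × $11860.00 = $71.16
Workforce Levy: 1.67% × $11860.00 = $198.06
Total: $1665.06 + $794.62 + $71.16 + $198.06 = $2728.90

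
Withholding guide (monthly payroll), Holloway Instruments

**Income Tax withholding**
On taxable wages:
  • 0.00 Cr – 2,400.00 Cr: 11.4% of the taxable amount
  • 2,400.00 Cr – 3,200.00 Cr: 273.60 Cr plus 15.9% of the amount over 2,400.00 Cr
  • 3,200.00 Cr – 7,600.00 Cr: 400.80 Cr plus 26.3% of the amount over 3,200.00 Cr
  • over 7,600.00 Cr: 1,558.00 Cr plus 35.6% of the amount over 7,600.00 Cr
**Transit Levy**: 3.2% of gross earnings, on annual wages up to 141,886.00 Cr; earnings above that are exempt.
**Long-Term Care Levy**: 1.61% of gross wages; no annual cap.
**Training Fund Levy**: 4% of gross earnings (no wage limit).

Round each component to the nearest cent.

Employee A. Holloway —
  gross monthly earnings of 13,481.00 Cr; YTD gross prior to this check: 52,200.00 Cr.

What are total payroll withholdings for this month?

4,839.31 Cr

Income Tax: taxable = 13,481.00 Cr
  1,558.00 Cr + 35.6% × (13,481.00 Cr − 7,600.00 Cr) = 1,558.00 Cr + 35.6% × 5,881.00 Cr = 3,651.64 Cr
Transit Levy: 3.2% × 13,481.00 Cr = 431.39 Cr
Long-Term Care Levy: 1.61% × 13,481.00 Cr = 217.04 Cr
Training Fund Levy: 4% × 13,481.00 Cr = 539.24 Cr
Total: 3,651.64 Cr + 431.39 Cr + 217.04 Cr + 539.24 Cr = 4,839.31 Cr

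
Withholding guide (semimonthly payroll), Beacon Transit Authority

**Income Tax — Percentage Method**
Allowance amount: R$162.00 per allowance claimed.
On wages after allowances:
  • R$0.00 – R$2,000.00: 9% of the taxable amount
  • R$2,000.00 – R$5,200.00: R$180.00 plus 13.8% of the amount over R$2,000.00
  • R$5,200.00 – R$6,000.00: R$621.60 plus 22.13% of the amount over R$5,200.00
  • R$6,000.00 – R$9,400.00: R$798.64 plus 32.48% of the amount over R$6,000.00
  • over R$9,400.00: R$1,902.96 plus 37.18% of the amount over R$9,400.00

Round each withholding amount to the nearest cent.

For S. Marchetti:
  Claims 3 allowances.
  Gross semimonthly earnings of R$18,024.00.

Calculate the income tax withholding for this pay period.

Income Tax: taxable = R$18,024.00 − 3×R$162.00 = R$17,538.00
  R$1,902.96 + 37.18% × (R$17,538.00 − R$9,400.00) = R$1,902.96 + 37.18% × R$8,138.00 = R$4,928.67

R$4,928.67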